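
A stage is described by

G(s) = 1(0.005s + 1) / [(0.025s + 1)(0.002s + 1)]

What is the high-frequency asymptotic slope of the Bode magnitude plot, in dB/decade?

Each pole contributes −20 dB/decade at high frequency; each zero contributes +20 dB/decade.
Net: 1 zero(s) − 2 pole(s) → -20 dB/decade.

-20 dB/decade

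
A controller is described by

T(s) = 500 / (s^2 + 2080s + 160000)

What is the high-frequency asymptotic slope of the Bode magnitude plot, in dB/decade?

Each pole contributes −20 dB/decade at high frequency; each zero contributes +20 dB/decade.
Net: 0 zero(s) − 2 pole(s) → -40 dB/decade.

-40 dB/decade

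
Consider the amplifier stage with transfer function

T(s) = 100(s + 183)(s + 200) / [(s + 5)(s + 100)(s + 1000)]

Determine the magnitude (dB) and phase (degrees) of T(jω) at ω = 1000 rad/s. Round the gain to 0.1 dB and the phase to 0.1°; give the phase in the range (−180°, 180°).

-22.7 dB, -60.7°

At s = jω = j1000:
zero (s+183): 183 + j1000 → |·| = √(183²+1000²) = √1033489 ≈ 1016.6, ∠ = arctan(1000/183) ≈ 79.63°
zero (s+200): 200 + j1000 → |·| = √(200²+1000²) = √1040000 ≈ 1019.8, ∠ = arctan(1000/200) ≈ 78.69°
pole (s+5): 5 + j1000 → |·| = √(5²+1000²) = √1000025 ≈ 1000, ∠ = arctan(1000/5) ≈ 89.71°
pole (s+100): 100 + j1000 → |·| = √(100²+1000²) = √1010000 ≈ 1005, ∠ = arctan(1000/100) ≈ 84.29°
pole (s+1000): 1000 + j1000 → |·| = √(1000²+1000²) = √2000000 ≈ 1414.2, ∠ = arctan(1000/1000) ≈ 45.00°
|T| = 100 · 1.0367e+06 / 1.4213e+09 ≈ 0.07294
Gain = 20 log₁₀(0.07294) ≈ -22.74 dB
∠T = 158.32° − 219.00° = -60.68°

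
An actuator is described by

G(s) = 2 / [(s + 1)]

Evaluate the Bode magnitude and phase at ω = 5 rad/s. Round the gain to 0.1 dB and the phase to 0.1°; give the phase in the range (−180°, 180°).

At ω = 5 rad/s:
pole (1 + j5·1) = 1 + j5 → |·| ≈ 5.099, ∠ ≈ 78.69°
|G| = 2 · 1 / (5.099) ≈ 0.39223
Gain = 20 log₁₀(0.39223) ≈ -8.13 dB
∠G = (0°) − (78.69°) = -78.69°

-8.1 dB, -78.7°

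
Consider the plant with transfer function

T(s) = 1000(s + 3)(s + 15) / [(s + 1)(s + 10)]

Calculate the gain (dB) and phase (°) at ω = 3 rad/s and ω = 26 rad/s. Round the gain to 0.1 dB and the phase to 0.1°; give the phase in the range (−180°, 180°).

At s = jω = j3:
zero (s+3): 3 + j3 → |·| = √(3²+3²) = √18 ≈ 4.2426, ∠ = arctan(3/3) ≈ 45.00°
zero (s+15): 15 + j3 → |·| = √(15²+3²) = √234 ≈ 15.297, ∠ = arctan(3/15) ≈ 11.31°
pole (s+1): 1 + j3 → |·| = √(1²+3²) = √10 ≈ 3.1623, ∠ = arctan(3/1) ≈ 71.57°
pole (s+10): 10 + j3 → |·| = √(10²+3²) = √109 ≈ 10.44, ∠ = arctan(3/10) ≈ 16.70°
|T| = 1000 · 64.899 / 33.014 ≈ 1965.8
Gain = 20 log₁₀(1965.8) ≈ 65.87 dB
∠T = 56.31° − 88.27° = -31.96°

At s = jω = j26:
zero (s+3): 3 + j26 → |·| = √(3²+26²) = √685 ≈ 26.173, ∠ = arctan(26/3) ≈ 83.42°
zero (s+15): 15 + j26 → |·| = √(15²+26²) = √901 ≈ 30.017, ∠ = arctan(26/15) ≈ 60.02°
pole (s+1): 1 + j26 → |·| = √(1²+26²) = √677 ≈ 26.019, ∠ = arctan(26/1) ≈ 87.80°
pole (s+10): 10 + j26 → |·| = √(10²+26²) = √776 ≈ 27.857, ∠ = arctan(26/10) ≈ 68.96°
|T| = 1000 · 785.63 / 724.81 ≈ 1083.9
Gain = 20 log₁₀(1083.9) ≈ 60.70 dB
∠T = 143.44° − 156.76° = -13.32°

ω = 3: 65.9 dB, -32.0°; ω = 26: 60.7 dB, -13.3°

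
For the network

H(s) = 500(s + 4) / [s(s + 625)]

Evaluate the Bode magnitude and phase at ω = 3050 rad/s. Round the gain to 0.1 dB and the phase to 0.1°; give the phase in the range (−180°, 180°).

-15.9 dB, -78.5°

At s = jω = j3050:
zero (s+4): 4 + j3050 → |·| = √(4²+3050²) = √9302516 ≈ 3050, ∠ = arctan(3050/4) ≈ 89.92°
pole (s+625): 625 + j3050 → |·| = √(625²+3050²) = √9693125 ≈ 3113.4, ∠ = arctan(3050/625) ≈ 78.42°
pole at origin: |s| = 3050, ∠ = 90.00° (in denominator)
|H| = 500 · 3050 / 9.4959e+06 ≈ 0.1606
Gain = 20 log₁₀(0.1606) ≈ -15.89 dB
∠H = 89.92° − 168.42° = -78.50°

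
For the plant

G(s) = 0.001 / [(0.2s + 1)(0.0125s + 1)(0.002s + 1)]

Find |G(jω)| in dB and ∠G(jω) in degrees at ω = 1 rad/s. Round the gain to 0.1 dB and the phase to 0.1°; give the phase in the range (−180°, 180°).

-60.2 dB, -12.1°

At ω = 1 rad/s:
pole (1 + j1·0.2) = 1 + j0.2 → |·| ≈ 1.0198, ∠ ≈ 11.31°
pole (1 + j1·0.0125) = 1 + j0.0125 → |·| ≈ 1.0001, ∠ ≈ 0.72°
pole (1 + j1·0.002) = 1 + j0.002 → |·| ≈ 1, ∠ ≈ 0.11°
|G| = 0.001 · 1 / (1.0198 · 1.0001 · 1) ≈ 0.00098049
Gain = 20 log₁₀(0.00098049) ≈ -60.17 dB
∠G = (0°) − (11.31° + 0.72° + 0.11°) = -12.14°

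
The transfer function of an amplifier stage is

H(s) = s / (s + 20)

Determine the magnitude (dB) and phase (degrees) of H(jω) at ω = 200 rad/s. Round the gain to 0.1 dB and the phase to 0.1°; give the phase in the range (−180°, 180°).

-0.0 dB, 5.7°

At s = jω = j200:
zero at origin: s = j200 → |·| = 200, ∠ = 90.00°
pole (s+20): 20 + j200 → |·| = √(20²+200²) = √40400 ≈ 201, ∠ = arctan(200/20) ≈ 84.29°
|H| = 1 · 200 / 201 ≈ 0.99502
Gain = 20 log₁₀(0.99502) ≈ -0.04 dB
∠H = 90.00° − 84.29° = 5.71°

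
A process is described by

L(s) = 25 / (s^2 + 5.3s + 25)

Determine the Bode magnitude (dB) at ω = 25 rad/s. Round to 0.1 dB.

-27.8 dB

At s = jω = j25:
quadratic: (j25)² + 5.3·j25 + 25 = -600 + j132.5 → |·| ≈ 614.46, ∠ ≈ 167.55°
|L| = 25 / 614.46 ≈ 0.040686
Gain = 20 log₁₀(0.040686) ≈ -27.81 dB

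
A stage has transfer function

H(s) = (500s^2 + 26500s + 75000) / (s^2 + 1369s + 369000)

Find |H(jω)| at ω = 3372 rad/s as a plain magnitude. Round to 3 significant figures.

Substitute s = j3372:
Numerator: 500(j3372)^2 + 26500(j3372) + 75000 = -5685117000 + j89358000
Denominator: (j3372)^2 + 1369(j3372) + 369000 = -11001384 + j4616268
|N| = √(5685117000² + 89358000²) ≈ 5.6858e+09, ∠N ≈ 179.10°
|D| = √(11001384² + 4616268²) ≈ 1.1931e+07, ∠D ≈ 157.24°
|H| = 5.6858e+09 / 1.1931e+07 ≈ 476.56

477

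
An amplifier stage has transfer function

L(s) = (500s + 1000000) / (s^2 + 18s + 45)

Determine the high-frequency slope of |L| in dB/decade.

-20 dB/decade

Each pole contributes −20 dB/decade at high frequency; each zero contributes +20 dB/decade.
Net: 1 zero(s) − 2 pole(s) → -20 dB/decade.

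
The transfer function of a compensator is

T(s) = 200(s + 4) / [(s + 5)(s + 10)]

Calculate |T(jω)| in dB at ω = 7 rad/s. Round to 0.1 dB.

23.7 dB

At s = jω = j7:
zero (s+4): 4 + j7 → |·| = √(4²+7²) = √65 ≈ 8.0623, ∠ = arctan(7/4) ≈ 60.26°
pole (s+5): 5 + j7 → |·| = √(5²+7²) = √74 ≈ 8.6023, ∠ = arctan(7/5) ≈ 54.46°
pole (s+10): 10 + j7 → |·| = √(10²+7²) = √149 ≈ 12.207, ∠ = arctan(7/10) ≈ 34.99°
|T| = 200 · 8.0623 / 105.01 ≈ 15.355
Gain = 20 log₁₀(15.355) ≈ 23.72 dB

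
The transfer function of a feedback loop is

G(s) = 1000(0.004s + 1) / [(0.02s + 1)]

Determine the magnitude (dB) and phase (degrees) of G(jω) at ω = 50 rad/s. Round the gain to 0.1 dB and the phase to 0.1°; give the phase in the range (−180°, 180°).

At ω = 50 rad/s:
zero (1 + j50·0.004) = 1 + j0.2 → |·| ≈ 1.0198, ∠ ≈ 11.31°
pole (1 + j50·0.02) = 1 + j1 → |·| ≈ 1.4142, ∠ ≈ 45.00°
|G| = 1000 · 1.0198 / (1.4142) ≈ 721.11
Gain = 20 log₁₀(721.11) ≈ 57.16 dB
∠G = (11.31°) − (45.00°) = -33.69°

57.2 dB, -33.7°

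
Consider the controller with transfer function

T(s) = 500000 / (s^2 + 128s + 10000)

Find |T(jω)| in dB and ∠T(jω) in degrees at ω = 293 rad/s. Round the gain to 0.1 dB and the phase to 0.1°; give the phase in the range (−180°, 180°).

15.4 dB, -153.7°

At s = jω = j293:
quadratic: (j293)² + 128·j293 + 10000 = -75849 + j37504 → |·| ≈ 84615, ∠ ≈ 153.69°
|T| = 500000 / 84615 ≈ 5.9091
Gain = 20 log₁₀(5.9091) ≈ 15.43 dB
∠T = 0.00° − 153.69° = -153.69°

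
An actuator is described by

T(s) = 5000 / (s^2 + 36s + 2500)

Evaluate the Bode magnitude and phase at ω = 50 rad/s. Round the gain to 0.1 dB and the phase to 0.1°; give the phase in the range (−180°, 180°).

At s = jω = j50:
quadratic: (j50)² + 36·j50 + 2500 = 0 + j1800 → |·| ≈ 1800, ∠ ≈ 90.00°
|T| = 5000 / 1800 ≈ 2.7778
Gain = 20 log₁₀(2.7778) ≈ 8.87 dB
∠T = 0.00° − 90.00° = -90.00°

8.9 dB, -90.0°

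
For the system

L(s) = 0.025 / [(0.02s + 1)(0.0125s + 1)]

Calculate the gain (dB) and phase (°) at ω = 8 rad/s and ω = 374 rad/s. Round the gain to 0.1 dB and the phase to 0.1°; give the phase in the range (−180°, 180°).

At ω = 8 rad/s:
pole (1 + j8·0.02) = 1 + j0.16 → |·| ≈ 1.0127, ∠ ≈ 9.09°
pole (1 + j8·0.0125) = 1 + j0.1 → |·| ≈ 1.005, ∠ ≈ 5.71°
|L| = 0.025 · 1 / (1.0127 · 1.005) ≈ 0.024564
Gain = 20 log₁₀(0.024564) ≈ -32.19 dB
∠L = (0°) − (9.09° + 5.71°) = -14.80°

At ω = 374 rad/s:
pole (1 + j374·0.02) = 1 + j7.48 → |·| ≈ 7.5465, ∠ ≈ 82.39°
pole (1 + j374·0.0125) = 1 + j4.675 → |·| ≈ 4.7808, ∠ ≈ 77.93°
|L| = 0.025 · 1 / (7.5465 · 4.7808) ≈ 0.00069294
Gain = 20 log₁₀(0.00069294) ≈ -63.19 dB
∠L = (0°) − (82.39° + 77.93°) = -160.32°

ω = 8: -32.2 dB, -14.8°; ω = 374: -63.2 dB, -160.3°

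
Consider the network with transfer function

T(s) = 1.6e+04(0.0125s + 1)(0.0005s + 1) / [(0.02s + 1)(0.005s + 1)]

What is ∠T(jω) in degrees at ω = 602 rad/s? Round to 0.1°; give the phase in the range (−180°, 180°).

-57.7°

At ω = 602 rad/s:
zero (1 + j602·0.0125) = 1 + j7.525 → |·| ≈ 7.5912, ∠ ≈ 82.43°
zero (1 + j602·0.0005) = 1 + j0.301 → |·| ≈ 1.0443, ∠ ≈ 16.75°
pole (1 + j602·0.02) = 1 + j12.04 → |·| ≈ 12.081, ∠ ≈ 85.25°
pole (1 + j602·0.005) = 1 + j3.01 → |·| ≈ 3.1718, ∠ ≈ 71.62°
∠T = (82.43° + 16.75°) − (85.25° + 71.62°) = -57.69°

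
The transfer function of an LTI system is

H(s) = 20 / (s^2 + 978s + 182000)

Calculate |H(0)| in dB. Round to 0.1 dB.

H(0) = 20 / 182000 ≈ 0.00010989
20 log₁₀(0.00010989) ≈ -79.18 dB

-79.2 dB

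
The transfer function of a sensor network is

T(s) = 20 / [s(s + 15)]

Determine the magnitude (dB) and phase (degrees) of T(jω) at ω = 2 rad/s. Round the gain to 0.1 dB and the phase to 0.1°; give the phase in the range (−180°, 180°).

At s = jω = j2:
pole (s+15): 15 + j2 → |·| = √(15²+2²) = √229 ≈ 15.133, ∠ = arctan(2/15) ≈ 7.59°
pole at origin: |s| = 2, ∠ = 90.00° (in denominator)
|T| = 20 / 30.266 ≈ 0.66081
Gain = 20 log₁₀(0.66081) ≈ -3.60 dB
∠T = 0.00° − 97.59° = -97.59°

-3.6 dB, -97.6°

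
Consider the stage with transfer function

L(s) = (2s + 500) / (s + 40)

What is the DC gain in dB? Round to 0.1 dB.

21.9 dB

L(0) = 500 / 40 = 12.5
20 log₁₀(12.5) ≈ 21.94 dB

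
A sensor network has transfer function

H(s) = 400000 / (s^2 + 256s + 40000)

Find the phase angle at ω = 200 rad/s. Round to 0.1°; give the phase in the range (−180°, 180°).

-90.0°

At s = jω = j200:
quadratic: (j200)² + 256·j200 + 40000 = 0 + j51200 → |·| ≈ 51200, ∠ ≈ 90.00°
∠H = 0.00° − 90.00° = -90.00°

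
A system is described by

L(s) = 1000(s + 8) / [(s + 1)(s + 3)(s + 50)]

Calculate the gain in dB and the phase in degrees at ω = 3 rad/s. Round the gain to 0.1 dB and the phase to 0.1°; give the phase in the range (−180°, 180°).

22.1 dB, -99.4°

At s = jω = j3:
zero (s+8): 8 + j3 → |·| = √(8²+3²) = √73 ≈ 8.544, ∠ = arctan(3/8) ≈ 20.56°
pole (s+1): 1 + j3 → |·| = √(1²+3²) = √10 ≈ 3.1623, ∠ = arctan(3/1) ≈ 71.57°
pole (s+3): 3 + j3 → |·| = √(3²+3²) = √18 ≈ 4.2426, ∠ = arctan(3/3) ≈ 45.00°
pole (s+50): 50 + j3 → |·| = √(50²+3²) = √2509 ≈ 50.09, ∠ = arctan(3/50) ≈ 3.43°
|L| = 1000 · 8.544 / 672.03 ≈ 12.714
Gain = 20 log₁₀(12.714) ≈ 22.09 dB
∠L = 20.56° − 120.00° = -99.44°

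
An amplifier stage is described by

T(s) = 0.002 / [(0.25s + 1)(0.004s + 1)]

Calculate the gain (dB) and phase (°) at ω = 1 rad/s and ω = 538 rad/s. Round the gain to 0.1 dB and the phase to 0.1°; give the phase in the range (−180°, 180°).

ω = 1: -54.2 dB, -14.3°; ω = 538: -104.1 dB, -154.7°

At ω = 1 rad/s:
pole (1 + j1·0.25) = 1 + j0.25 → |·| ≈ 1.0308, ∠ ≈ 14.04°
pole (1 + j1·0.004) = 1 + j0.004 → |·| ≈ 1, ∠ ≈ 0.23°
|T| = 0.002 · 1 / (1.0308 · 1) ≈ 0.0019402
Gain = 20 log₁₀(0.0019402) ≈ -54.24 dB
∠T = (0°) − (14.04° + 0.23°) = -14.27°

At ω = 538 rad/s:
pole (1 + j538·0.25) = 1 + j134.5 → |·| ≈ 134.5, ∠ ≈ 89.57°
pole (1 + j538·0.004) = 1 + j2.152 → |·| ≈ 2.373, ∠ ≈ 65.08°
|T| = 0.002 · 1 / (134.5 · 2.373) ≈ 6.2663e-06
Gain = 20 log₁₀(6.2663e-06) ≈ -104.06 dB
∠T = (0°) − (89.57° + 65.08°) = -154.65°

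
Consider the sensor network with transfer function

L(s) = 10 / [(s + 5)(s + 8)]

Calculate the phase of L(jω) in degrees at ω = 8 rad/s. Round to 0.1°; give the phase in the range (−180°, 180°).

-103.0°

At s = jω = j8:
pole (s+5): 5 + j8 → |·| = √(5²+8²) = √89 ≈ 9.434, ∠ = arctan(8/5) ≈ 57.99°
pole (s+8): 8 + j8 → |·| = √(8²+8²) = √128 ≈ 11.314, ∠ = arctan(8/8) ≈ 45.00°
∠L = 0.00° − 102.99° = -102.99°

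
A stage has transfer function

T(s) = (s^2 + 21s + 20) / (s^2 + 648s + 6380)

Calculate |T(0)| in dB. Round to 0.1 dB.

T(0) = 20 / 6380 ≈ 0.0031348
20 log₁₀(0.0031348) ≈ -50.08 dB

-50.1 dB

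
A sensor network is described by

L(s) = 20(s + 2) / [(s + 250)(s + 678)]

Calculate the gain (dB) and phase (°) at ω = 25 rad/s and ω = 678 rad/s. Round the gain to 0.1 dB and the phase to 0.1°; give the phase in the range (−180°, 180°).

ω = 25: -50.6 dB, 77.6°; ω = 678: -34.2 dB, -24.9°

At s = jω = j25:
zero (s+2): 2 + j25 → |·| = √(2²+25²) = √629 ≈ 25.08, ∠ = arctan(25/2) ≈ 85.43°
pole (s+250): 250 + j25 → |·| = √(250²+25²) = √63125 ≈ 251.25, ∠ = arctan(25/250) ≈ 5.71°
pole (s+678): 678 + j25 → |·| = √(678²+25²) = √460309 ≈ 678.46, ∠ = arctan(25/678) ≈ 2.11°
|L| = 20 · 25.08 / 1.7046e+05 ≈ 0.0029426
Gain = 20 log₁₀(0.0029426) ≈ -50.63 dB
∠L = 85.43° − 7.82° = 77.61°

At s = jω = j678:
zero (s+2): 2 + j678 → |·| = √(2²+678²) = √459688 ≈ 678, ∠ = arctan(678/2) ≈ 89.83°
pole (s+250): 250 + j678 → |·| = √(250²+678²) = √522184 ≈ 722.62, ∠ = arctan(678/250) ≈ 69.76°
pole (s+678): 678 + j678 → |·| = √(678²+678²) = √919368 ≈ 958.84, ∠ = arctan(678/678) ≈ 45.00°
|L| = 20 · 678 / 6.9288e+05 ≈ 0.01957
Gain = 20 log₁₀(0.01957) ≈ -34.17 dB
∠L = 89.83° − 114.76° = -24.93°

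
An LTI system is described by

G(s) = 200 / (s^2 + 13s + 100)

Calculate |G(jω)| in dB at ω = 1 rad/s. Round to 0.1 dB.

At s = jω = j1:
quadratic: (j1)² + 13·j1 + 100 = 99 + j13 → |·| ≈ 99.85, ∠ ≈ 7.48°
|G| = 200 / 99.85 ≈ 2.003
Gain = 20 log₁₀(2.003) ≈ 6.03 dB

6.0 dB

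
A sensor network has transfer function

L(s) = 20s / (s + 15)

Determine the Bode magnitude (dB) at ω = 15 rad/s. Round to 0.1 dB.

23.0 dB

At s = jω = j15:
zero at origin: s = j15 → |·| = 15, ∠ = 90.00°
pole (s+15): 15 + j15 → |·| = √(15²+15²) = √450 ≈ 21.213, ∠ = arctan(15/15) ≈ 45.00°
|L| = 20 · 15 / 21.213 ≈ 14.142
Gain = 20 log₁₀(14.142) ≈ 23.01 dB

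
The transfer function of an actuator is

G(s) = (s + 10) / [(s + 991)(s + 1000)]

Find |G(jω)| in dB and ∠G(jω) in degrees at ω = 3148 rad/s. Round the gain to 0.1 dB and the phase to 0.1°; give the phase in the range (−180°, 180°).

-70.8 dB, -55.1°

At s = jω = j3148:
zero (s+10): 10 + j3148 → |·| = √(10²+3148²) = √9910004 ≈ 3148, ∠ = arctan(3148/10) ≈ 89.82°
pole (s+991): 991 + j3148 → |·| = √(991²+3148²) = √10891985 ≈ 3300.3, ∠ = arctan(3148/991) ≈ 72.53°
pole (s+1000): 1000 + j3148 → |·| = √(1000²+3148²) = √10909904 ≈ 3303, ∠ = arctan(3148/1000) ≈ 72.38°
|G| = 1 · 3148 / 1.0901e+07 ≈ 0.00028878
Gain = 20 log₁₀(0.00028878) ≈ -70.79 dB
∠G = 89.82° − 144.91° = -55.09°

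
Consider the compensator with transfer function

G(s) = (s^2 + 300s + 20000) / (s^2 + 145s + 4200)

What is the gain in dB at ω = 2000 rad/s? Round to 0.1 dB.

0.0 dB

Substitute s = j2000:
Numerator: (j2000)^2 + 300(j2000) + 20000 = -3980000 + j600000
Denominator: (j2000)^2 + 145(j2000) + 4200 = -3995800 + j290000
|N| = √(3980000² + 600000²) ≈ 4.025e+06, ∠N ≈ 171.43°
|D| = √(3995800² + 290000²) ≈ 4.0063e+06, ∠D ≈ 175.85°
|G| = 4.025e+06 / 4.0063e+06 ≈ 1.0047
Gain = 20 log₁₀(1.0047) ≈ 0.04 dB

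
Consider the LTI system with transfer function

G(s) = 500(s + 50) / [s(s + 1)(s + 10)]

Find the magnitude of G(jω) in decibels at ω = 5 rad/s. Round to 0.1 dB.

38.9 dB

At s = jω = j5:
zero (s+50): 50 + j5 → |·| = √(50²+5²) = √2525 ≈ 50.249, ∠ = arctan(5/50) ≈ 5.71°
pole (s+1): 1 + j5 → |·| = √(1²+5²) = √26 ≈ 5.099, ∠ = arctan(5/1) ≈ 78.69°
pole (s+10): 10 + j5 → |·| = √(10²+5²) = √125 ≈ 11.18, ∠ = arctan(5/10) ≈ 26.57°
pole at origin: |s| = 5, ∠ = 90.00° (in denominator)
|G| = 500 · 50.249 / 285.03 ≈ 88.147
Gain = 20 log₁₀(88.147) ≈ 38.90 dB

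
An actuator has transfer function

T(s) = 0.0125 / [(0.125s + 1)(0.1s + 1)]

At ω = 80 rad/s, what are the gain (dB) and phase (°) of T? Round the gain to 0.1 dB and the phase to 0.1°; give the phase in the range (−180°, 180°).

At ω = 80 rad/s:
pole (1 + j80·0.125) = 1 + j10 → |·| ≈ 10.05, ∠ ≈ 84.29°
pole (1 + j80·0.1) = 1 + j8 → |·| ≈ 8.0623, ∠ ≈ 82.87°
|T| = 0.0125 · 1 / (10.05 · 8.0623) ≈ 0.00015427
Gain = 20 log₁₀(0.00015427) ≈ -76.23 dB
∠T = (0°) − (84.29° + 82.87°) = -167.16°

-76.2 dB, -167.2°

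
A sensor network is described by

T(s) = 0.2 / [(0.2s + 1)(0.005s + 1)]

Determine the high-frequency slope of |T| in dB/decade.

Each pole contributes −20 dB/decade at high frequency; each zero contributes +20 dB/decade.
Net: 0 zero(s) − 2 pole(s) → -40 dB/decade.

-40 dB/decade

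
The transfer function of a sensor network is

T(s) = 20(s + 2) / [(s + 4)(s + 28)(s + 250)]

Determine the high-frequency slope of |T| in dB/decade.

Each pole contributes −20 dB/decade at high frequency; each zero contributes +20 dB/decade.
Net: 1 zero(s) − 3 pole(s) → -40 dB/decade.

-40 dB/decade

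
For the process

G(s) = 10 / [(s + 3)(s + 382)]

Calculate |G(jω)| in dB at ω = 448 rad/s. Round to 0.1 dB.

-88.4 dB

At s = jω = j448:
pole (s+3): 3 + j448 → |·| = √(3²+448²) = √200713 ≈ 448.01, ∠ = arctan(448/3) ≈ 89.62°
pole (s+382): 382 + j448 → |·| = √(382²+448²) = √346628 ≈ 588.75, ∠ = arctan(448/382) ≈ 49.55°
|G| = 10 / 2.6377e+05 ≈ 3.7912e-05
Gain = 20 log₁₀(3.7912e-05) ≈ -88.42 dB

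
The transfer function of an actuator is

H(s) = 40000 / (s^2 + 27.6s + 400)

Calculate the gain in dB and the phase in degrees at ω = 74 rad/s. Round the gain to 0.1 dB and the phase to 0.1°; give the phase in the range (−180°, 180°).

At s = jω = j74:
quadratic: (j74)² + 27.6·j74 + 400 = -5076 + j2042.4 → |·| ≈ 5471.5, ∠ ≈ 158.08°
|H| = 40000 / 5471.5 ≈ 7.3106
Gain = 20 log₁₀(7.3106) ≈ 17.28 dB
∠H = 0.00° − 158.08° = -158.08°

17.3 dB, -158.1°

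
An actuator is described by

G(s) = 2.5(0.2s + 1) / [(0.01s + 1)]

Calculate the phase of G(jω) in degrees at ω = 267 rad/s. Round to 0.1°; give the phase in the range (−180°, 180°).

At ω = 267 rad/s:
zero (1 + j267·0.2) = 1 + j53.4 → |·| ≈ 53.409, ∠ ≈ 88.93°
pole (1 + j267·0.01) = 1 + j2.67 → |·| ≈ 2.8511, ∠ ≈ 69.47°
∠G = (88.93°) − (69.47°) = 19.46°

19.5°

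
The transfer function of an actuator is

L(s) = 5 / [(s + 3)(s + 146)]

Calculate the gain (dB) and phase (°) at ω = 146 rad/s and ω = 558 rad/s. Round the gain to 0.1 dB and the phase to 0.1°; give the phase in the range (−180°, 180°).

ω = 146: -75.6 dB, -133.8°; ω = 558: -96.2 dB, -165.0°

At s = jω = j146:
pole (s+3): 3 + j146 → |·| = √(3²+146²) = √21325 ≈ 146.03, ∠ = arctan(146/3) ≈ 88.82°
pole (s+146): 146 + j146 → |·| = √(146²+146²) = √42632 ≈ 206.48, ∠ = arctan(146/146) ≈ 45.00°
|L| = 5 / 30152 ≈ 0.00016583
Gain = 20 log₁₀(0.00016583) ≈ -75.61 dB
∠L = 0.00° − 133.82° = -133.82°

At s = jω = j558:
pole (s+3): 3 + j558 → |·| = √(3²+558²) = √311373 ≈ 558.01, ∠ = arctan(558/3) ≈ 89.69°
pole (s+146): 146 + j558 → |·| = √(146²+558²) = √332680 ≈ 576.78, ∠ = arctan(558/146) ≈ 75.34°
|L| = 5 / 3.2185e+05 ≈ 1.5535e-05
Gain = 20 log₁₀(1.5535e-05) ≈ -96.17 dB
∠L = 0.00° − 165.03° = -165.03°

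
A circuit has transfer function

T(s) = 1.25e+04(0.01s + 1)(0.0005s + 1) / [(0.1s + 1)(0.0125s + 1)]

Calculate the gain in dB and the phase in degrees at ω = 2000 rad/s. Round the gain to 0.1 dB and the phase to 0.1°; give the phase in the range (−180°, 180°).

37.0 dB, -45.3°

At ω = 2000 rad/s:
zero (1 + j2000·0.01) = 1 + j20 → |·| ≈ 20.025, ∠ ≈ 87.14°
zero (1 + j2000·0.0005) = 1 + j1 → |·| ≈ 1.4142, ∠ ≈ 45.00°
pole (1 + j2000·0.1) = 1 + j200 → |·| ≈ 200, ∠ ≈ 89.71°
pole (1 + j2000·0.0125) = 1 + j25 → |·| ≈ 25.02, ∠ ≈ 87.71°
|T| = 1.25e+04 · 20.025 · 1.4142 / (200 · 25.02) ≈ 70.742
Gain = 20 log₁₀(70.742) ≈ 36.99 dB
∠T = (87.14° + 45.00°) − (89.71° + 87.71°) = -45.28°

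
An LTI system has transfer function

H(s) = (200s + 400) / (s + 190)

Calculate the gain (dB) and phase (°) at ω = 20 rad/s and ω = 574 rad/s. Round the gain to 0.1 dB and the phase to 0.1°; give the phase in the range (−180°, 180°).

Substitute s = j20:
Numerator: 200(j20) + 400 = 400 + j4000
Denominator: (j20) + 190 = 190 + j20
|N| = √(400² + 4000²) ≈ 4020, ∠N ≈ 84.29°
|D| = √(190² + 20²) ≈ 191.05, ∠D ≈ 6.01°
|H| = 4020 / 191.05 ≈ 21.042
Gain = 20 log₁₀(21.042) ≈ 26.46 dB
∠H = 84.29° − 6.01° = 78.28°

Substitute s = j574:
Numerator: 200(j574) + 400 = 400 + j114800
Denominator: (j574) + 190 = 190 + j574
|N| = √(400² + 114800²) ≈ 1.148e+05, ∠N ≈ 89.80°
|D| = √(190² + 574²) ≈ 604.63, ∠D ≈ 71.68°
|H| = 1.148e+05 / 604.63 ≈ 189.87
Gain = 20 log₁₀(189.87) ≈ 45.57 dB
∠H = 89.80° − 71.68° = 18.12°

ω = 20: 26.5 dB, 78.3°; ω = 574: 45.6 dB, 18.1°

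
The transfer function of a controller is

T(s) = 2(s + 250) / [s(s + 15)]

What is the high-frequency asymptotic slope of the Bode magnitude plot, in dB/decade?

Each pole contributes −20 dB/decade at high frequency; each zero contributes +20 dB/decade.
Net: 1 zero(s) − 2 pole(s) → -20 dB/decade.

-20 dB/decade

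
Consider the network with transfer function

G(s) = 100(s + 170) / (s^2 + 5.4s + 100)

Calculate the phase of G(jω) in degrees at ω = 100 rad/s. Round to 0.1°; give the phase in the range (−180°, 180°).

-146.4°

At s = jω = j100:
zero (s+170): 170 + j100 → |·| = √(170²+100²) = √38900 ≈ 197.23, ∠ = arctan(100/170) ≈ 30.47°
quadratic: (j100)² + 5.4·j100 + 100 = -9900 + j540 → |·| ≈ 9914.7, ∠ ≈ 176.88°
∠G = 30.47° − 176.88° = -146.41°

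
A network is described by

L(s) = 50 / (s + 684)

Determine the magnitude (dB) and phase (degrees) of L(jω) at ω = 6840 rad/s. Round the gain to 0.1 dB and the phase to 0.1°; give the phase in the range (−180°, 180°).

-42.8 dB, -84.3°

Substitute s = j6840:
Numerator: 50 = 50 + j0
Denominator: (j6840) + 684 = 684 + j6840
|N| = √(50² + 0²) ≈ 50, ∠N ≈ 0.00°
|D| = √(684² + 6840²) ≈ 6874.1, ∠D ≈ 84.29°
|L| = 50 / 6874.1 ≈ 0.0072737
Gain = 20 log₁₀(0.0072737) ≈ -42.76 dB
∠L = 0.00° − 84.29° = -84.29°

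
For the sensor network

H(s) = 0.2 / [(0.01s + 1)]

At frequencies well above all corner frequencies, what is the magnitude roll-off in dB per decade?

Each pole contributes −20 dB/decade at high frequency; each zero contributes +20 dB/decade.
Net: 0 zero(s) − 1 pole(s) → -20 dB/decade.

-20 dB/decade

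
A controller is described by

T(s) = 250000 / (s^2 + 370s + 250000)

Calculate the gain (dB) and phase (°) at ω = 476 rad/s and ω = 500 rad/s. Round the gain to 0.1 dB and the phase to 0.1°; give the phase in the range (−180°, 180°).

At s = jω = j476:
quadratic: (j476)² + 370·j476 + 250000 = 23424 + j176120 → |·| ≈ 1.7767e+05, ∠ ≈ 82.42°
|T| = 250000 / 1.7767e+05 ≈ 1.4071
Gain = 20 log₁₀(1.4071) ≈ 2.97 dB
∠T = 0.00° − 82.42° = -82.42°

At s = jω = j500:
quadratic: (j500)² + 370·j500 + 250000 = 0 + j185000 → |·| ≈ 1.85e+05, ∠ ≈ 90.00°
|T| = 250000 / 1.85e+05 ≈ 1.3514
Gain = 20 log₁₀(1.3514) ≈ 2.62 dB
∠T = 0.00° − 90.00° = -90.00°

ω = 476: 3.0 dB, -82.4°; ω = 500: 2.6 dB, -90.0°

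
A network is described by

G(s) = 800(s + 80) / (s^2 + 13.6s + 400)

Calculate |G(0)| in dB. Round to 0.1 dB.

G(0) = 800·80 / 400 = 160
20 log₁₀(160) ≈ 44.08 dB

44.1 dB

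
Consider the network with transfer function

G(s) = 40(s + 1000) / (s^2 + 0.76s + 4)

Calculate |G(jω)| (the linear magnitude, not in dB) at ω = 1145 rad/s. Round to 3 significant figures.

At s = jω = j1145:
zero (s+1000): 1000 + j1145 → |·| = √(1000²+1145²) = √2311025 ≈ 1520.2, ∠ = arctan(1145/1000) ≈ 48.87°
quadratic: (j1145)² + 0.76·j1145 + 4 = -1311021 + j870.2 → |·| ≈ 1.311e+06, ∠ ≈ 179.96°
|G| = 40 · 1520.2 / 1.311e+06 ≈ 0.046383

0.0464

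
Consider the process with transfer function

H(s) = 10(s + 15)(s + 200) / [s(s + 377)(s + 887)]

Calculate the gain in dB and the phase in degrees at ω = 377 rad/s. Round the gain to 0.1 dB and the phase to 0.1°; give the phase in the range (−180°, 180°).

At s = jω = j377:
zero (s+15): 15 + j377 → |·| = √(15²+377²) = √142354 ≈ 377.3, ∠ = arctan(377/15) ≈ 87.72°
zero (s+200): 200 + j377 → |·| = √(200²+377²) = √182129 ≈ 426.77, ∠ = arctan(377/200) ≈ 62.05°
pole (s+377): 377 + j377 → |·| = √(377²+377²) = √284258 ≈ 533.16, ∠ = arctan(377/377) ≈ 45.00°
pole (s+887): 887 + j377 → |·| = √(887²+377²) = √928898 ≈ 963.79, ∠ = arctan(377/887) ≈ 23.03°
pole at origin: |s| = 377, ∠ = 90.00° (in denominator)
|H| = 10 · 1.6102e+05 / 1.9372e+08 ≈ 0.008312
Gain = 20 log₁₀(0.008312) ≈ -41.61 dB
∠H = 149.77° − 158.03° = -8.26°

-41.6 dB, -8.3°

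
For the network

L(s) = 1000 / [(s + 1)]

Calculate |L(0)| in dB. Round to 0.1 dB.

60.0 dB

L(0) = 1000 · 1 / 1 = 1000
20 log₁₀(1000) ≈ 60.00 dB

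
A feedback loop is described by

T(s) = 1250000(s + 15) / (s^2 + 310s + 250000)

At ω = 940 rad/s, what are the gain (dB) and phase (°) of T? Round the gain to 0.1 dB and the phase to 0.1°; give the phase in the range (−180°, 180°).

64.5 dB, -66.2°

At s = jω = j940:
zero (s+15): 15 + j940 → |·| = √(15²+940²) = √883825 ≈ 940.12, ∠ = arctan(940/15) ≈ 89.09°
quadratic: (j940)² + 310·j940 + 250000 = -633600 + j291400 → |·| ≈ 6.974e+05, ∠ ≈ 155.30°
|T| = 1250000 · 940.12 / 6.974e+05 ≈ 1685
Gain = 20 log₁₀(1685) ≈ 64.53 dB
∠T = 89.09° − 155.30° = -66.21°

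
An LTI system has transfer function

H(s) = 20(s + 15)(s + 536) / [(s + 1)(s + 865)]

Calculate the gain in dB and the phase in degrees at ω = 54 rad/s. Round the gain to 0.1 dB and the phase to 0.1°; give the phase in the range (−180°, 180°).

22.2 dB, -12.3°

At s = jω = j54:
zero (s+15): 15 + j54 → |·| = √(15²+54²) = √3141 ≈ 56.045, ∠ = arctan(54/15) ≈ 74.48°
zero (s+536): 536 + j54 → |·| = √(536²+54²) = √290212 ≈ 538.71, ∠ = arctan(54/536) ≈ 5.75°
pole (s+1): 1 + j54 → |·| = √(1²+54²) = √2917 ≈ 54.009, ∠ = arctan(54/1) ≈ 88.94°
pole (s+865): 865 + j54 → |·| = √(865²+54²) = √751141 ≈ 866.68, ∠ = arctan(54/865) ≈ 3.57°
|H| = 20 · 30192 / 46809 ≈ 12.9
Gain = 20 log₁₀(12.9) ≈ 22.21 dB
∠H = 80.23° − 92.51° = -12.28°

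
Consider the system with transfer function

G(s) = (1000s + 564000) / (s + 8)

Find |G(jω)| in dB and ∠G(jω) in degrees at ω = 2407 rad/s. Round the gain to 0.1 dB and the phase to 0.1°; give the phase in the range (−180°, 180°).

60.2 dB, -13.0°

Substitute s = j2407:
Numerator: 1000(j2407) + 564000 = 564000 + j2407000
Denominator: (j2407) + 8 = 8 + j2407
|N| = √(564000² + 2407000²) ≈ 2.4722e+06, ∠N ≈ 76.81°
|D| = √(8² + 2407²) ≈ 2407, ∠D ≈ 89.81°
|G| = 2.4722e+06 / 2407 ≈ 1027.1
Gain = 20 log₁₀(1027.1) ≈ 60.23 dB
∠G = 76.81° − 89.81° = -13.00°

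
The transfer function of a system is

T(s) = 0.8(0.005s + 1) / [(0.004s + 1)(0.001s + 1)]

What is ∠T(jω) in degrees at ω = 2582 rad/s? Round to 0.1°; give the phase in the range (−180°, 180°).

-67.7°

At ω = 2582 rad/s:
zero (1 + j2582·0.005) = 1 + j12.91 → |·| ≈ 12.949, ∠ ≈ 85.57°
pole (1 + j2582·0.004) = 1 + j10.328 → |·| ≈ 10.376, ∠ ≈ 84.47°
pole (1 + j2582·0.001) = 1 + j2.582 → |·| ≈ 2.7689, ∠ ≈ 68.83°
∠T = (85.57°) − (84.47° + 68.83°) = -67.73°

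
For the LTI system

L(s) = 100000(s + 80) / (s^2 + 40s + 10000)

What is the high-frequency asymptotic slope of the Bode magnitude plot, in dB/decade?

-20 dB/decade

Each pole contributes −20 dB/decade at high frequency; each zero contributes +20 dB/decade.
Net: 1 zero(s) − 2 pole(s) → -20 dB/decade.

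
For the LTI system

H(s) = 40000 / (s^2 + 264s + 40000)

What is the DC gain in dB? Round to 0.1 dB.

0.0 dB

H(0) = 40000 / 40000 = 1
20 log₁₀(1) ≈ 0.00 dB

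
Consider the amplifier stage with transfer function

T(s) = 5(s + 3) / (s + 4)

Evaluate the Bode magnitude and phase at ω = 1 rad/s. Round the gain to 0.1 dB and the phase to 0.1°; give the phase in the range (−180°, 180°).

At s = jω = j1:
zero (s+3): 3 + j1 → |·| = √(3²+1²) = √10 ≈ 3.1623, ∠ = arctan(1/3) ≈ 18.43°
pole (s+4): 4 + j1 → |·| = √(4²+1²) = √17 ≈ 4.1231, ∠ = arctan(1/4) ≈ 14.04°
|T| = 5 · 3.1623 / 4.1231 ≈ 3.8349
Gain = 20 log₁₀(3.8349) ≈ 11.68 dB
∠T = 18.43° − 14.04° = 4.39°

11.7 dB, 4.4°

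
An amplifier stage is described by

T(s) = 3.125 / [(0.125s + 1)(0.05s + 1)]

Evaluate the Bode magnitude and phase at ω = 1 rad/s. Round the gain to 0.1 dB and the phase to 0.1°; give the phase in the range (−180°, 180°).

At ω = 1 rad/s:
pole (1 + j1·0.125) = 1 + j0.125 → |·| ≈ 1.0078, ∠ ≈ 7.13°
pole (1 + j1·0.05) = 1 + j0.05 → |·| ≈ 1.0012, ∠ ≈ 2.86°
|T| = 3.125 · 1 / (1.0078 · 1.0012) ≈ 3.0971
Gain = 20 log₁₀(3.0971) ≈ 9.82 dB
∠T = (0°) − (7.13° + 2.86°) = -9.99°

9.8 dB, -10.0°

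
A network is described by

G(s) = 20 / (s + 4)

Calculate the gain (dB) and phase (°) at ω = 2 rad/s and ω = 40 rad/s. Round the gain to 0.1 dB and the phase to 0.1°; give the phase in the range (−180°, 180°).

At s = jω = j2:
pole (s+4): 4 + j2 → |·| = √(4²+2²) = √20 ≈ 4.4721, ∠ = arctan(2/4) ≈ 26.57°
|G| = 20 / 4.4721 ≈ 4.4722
Gain = 20 log₁₀(4.4722) ≈ 13.01 dB
∠G = 0.00° − 26.57° = -26.57°

At s = jω = j40:
pole (s+4): 4 + j40 → |·| = √(4²+40²) = √1616 ≈ 40.2, ∠ = arctan(40/4) ≈ 84.29°
|G| = 20 / 40.2 ≈ 0.49751
Gain = 20 log₁₀(0.49751) ≈ -6.06 dB
∠G = 0.00° − 84.29° = -84.29°

ω = 2: 13.0 dB, -26.6°; ω = 40: -6.1 dB, -84.3°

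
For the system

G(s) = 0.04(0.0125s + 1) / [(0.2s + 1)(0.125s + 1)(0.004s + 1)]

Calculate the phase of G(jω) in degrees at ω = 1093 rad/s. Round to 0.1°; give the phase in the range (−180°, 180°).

At ω = 1093 rad/s:
zero (1 + j1093·0.0125) = 1 + j13.6625 → |·| ≈ 13.699, ∠ ≈ 85.81°
pole (1 + j1093·0.2) = 1 + j218.6 → |·| ≈ 218.6, ∠ ≈ 89.74°
pole (1 + j1093·0.125) = 1 + j136.625 → |·| ≈ 136.63, ∠ ≈ 89.58°
pole (1 + j1093·0.004) = 1 + j4.372 → |·| ≈ 4.4849, ∠ ≈ 77.12°
∠G = (85.81°) − (89.74° + 89.58° + 77.12°) = -170.63°

-170.6°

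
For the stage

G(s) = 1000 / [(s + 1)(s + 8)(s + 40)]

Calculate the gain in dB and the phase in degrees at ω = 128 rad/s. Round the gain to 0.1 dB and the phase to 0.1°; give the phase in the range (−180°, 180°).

-66.9 dB, 111.4°

At s = jω = j128:
pole (s+1): 1 + j128 → |·| = √(1²+128²) = √16385 ≈ 128, ∠ = arctan(128/1) ≈ 89.55°
pole (s+8): 8 + j128 → |·| = √(8²+128²) = √16448 ≈ 128.25, ∠ = arctan(128/8) ≈ 86.42°
pole (s+40): 40 + j128 → |·| = √(40²+128²) = √17984 ≈ 134.1, ∠ = arctan(128/40) ≈ 72.65°
|G| = 1000 / 2.2014e+06 ≈ 0.00045426
Gain = 20 log₁₀(0.00045426) ≈ -66.85 dB
∠G = 0.00° − 248.62° = -248.62° ≡ 111.38° (principal value)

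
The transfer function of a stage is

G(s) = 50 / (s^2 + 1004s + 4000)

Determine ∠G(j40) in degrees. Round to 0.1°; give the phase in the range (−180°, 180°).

Substitute s = j40:
Numerator: 50 = 50 + j0
Denominator: (j40)^2 + 1004(j40) + 4000 = 2400 + j40160
|N| = √(50² + 0²) ≈ 50, ∠N ≈ 0.00°
|D| = √(2400² + 40160²) ≈ 40232, ∠D ≈ 86.58°
∠G = 0.00° − 86.58° = -86.58°

-86.6°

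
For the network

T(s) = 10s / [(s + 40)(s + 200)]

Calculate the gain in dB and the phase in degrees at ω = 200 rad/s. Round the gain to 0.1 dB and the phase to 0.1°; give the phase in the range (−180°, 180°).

At s = jω = j200:
zero at origin: s = j200 → |·| = 200, ∠ = 90.00°
pole (s+40): 40 + j200 → |·| = √(40²+200²) = √41600 ≈ 203.96, ∠ = arctan(200/40) ≈ 78.69°
pole (s+200): 200 + j200 → |·| = √(200²+200²) = √80000 ≈ 282.84, ∠ = arctan(200/200) ≈ 45.00°
|T| = 10 · 200 / 57688 ≈ 0.034669
Gain = 20 log₁₀(0.034669) ≈ -29.20 dB
∠T = 90.00° − 123.69° = -33.69°

-29.2 dB, -33.7°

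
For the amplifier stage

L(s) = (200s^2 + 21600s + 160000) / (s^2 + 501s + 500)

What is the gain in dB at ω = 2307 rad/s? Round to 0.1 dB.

45.8 dB

Substitute s = j2307:
Numerator: 200(j2307)^2 + 21600(j2307) + 160000 = -1064289800 + j49831200
Denominator: (j2307)^2 + 501(j2307) + 500 = -5321749 + j1155807
|N| = √(1064289800² + 49831200²) ≈ 1.0655e+09, ∠N ≈ 177.32°
|D| = √(5321749² + 1155807²) ≈ 5.4458e+06, ∠D ≈ 167.75°
|L| = 1.0655e+09 / 5.4458e+06 ≈ 195.66
Gain = 20 log₁₀(195.66) ≈ 45.83 dB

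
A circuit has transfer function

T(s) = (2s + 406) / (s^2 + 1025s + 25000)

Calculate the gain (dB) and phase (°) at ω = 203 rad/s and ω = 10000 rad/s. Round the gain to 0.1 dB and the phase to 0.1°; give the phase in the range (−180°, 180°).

ω = 203: -51.2 dB, -49.5°; ω = 10000: -74.0 dB, -85.3°

Substitute s = j203:
Numerator: 2(j203) + 406 = 406 + j406
Denominator: (j203)^2 + 1025(j203) + 25000 = -16209 + j208075
|N| = √(406² + 406²) ≈ 574.17, ∠N ≈ 45.00°
|D| = √(16209² + 208075²) ≈ 2.0871e+05, ∠D ≈ 94.45°
|T| = 574.17 / 2.0871e+05 ≈ 0.002751
Gain = 20 log₁₀(0.002751) ≈ -51.21 dB
∠T = 45.00° − 94.45° = -49.45°

Substitute s = j10000:
Numerator: 2(j10000) + 406 = 406 + j20000
Denominator: (j10000)^2 + 1025(j10000) + 25000 = -99975000 + j10250000
|N| = √(406² + 20000²) ≈ 20004, ∠N ≈ 88.84°
|D| = √(99975000² + 10250000²) ≈ 1.005e+08, ∠D ≈ 174.15°
|T| = 20004 / 1.005e+08 ≈ 0.00019904
Gain = 20 log₁₀(0.00019904) ≈ -74.02 dB
∠T = 88.84° − 174.15° = -85.31°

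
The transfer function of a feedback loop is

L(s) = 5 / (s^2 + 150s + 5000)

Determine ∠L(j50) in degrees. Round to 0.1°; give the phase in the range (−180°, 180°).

Substitute s = j50:
Numerator: 5 = 5 + j0
Denominator: (j50)^2 + 150(j50) + 5000 = 2500 + j7500
|N| = √(5² + 0²) ≈ 5, ∠N ≈ 0.00°
|D| = √(2500² + 7500²) ≈ 7905.7, ∠D ≈ 71.57°
∠L = 0.00° − 71.57° = -71.57°

-71.6°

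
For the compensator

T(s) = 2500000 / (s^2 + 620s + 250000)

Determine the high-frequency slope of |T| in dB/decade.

Each pole contributes −20 dB/decade at high frequency; each zero contributes +20 dB/decade.
Net: 0 zero(s) − 2 pole(s) → -40 dB/decade.

-40 dB/decade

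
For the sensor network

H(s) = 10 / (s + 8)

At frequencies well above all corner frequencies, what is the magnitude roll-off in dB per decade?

-20 dB/decade

Each pole contributes −20 dB/decade at high frequency; each zero contributes +20 dB/decade.
Net: 0 zero(s) − 1 pole(s) → -20 dB/decade.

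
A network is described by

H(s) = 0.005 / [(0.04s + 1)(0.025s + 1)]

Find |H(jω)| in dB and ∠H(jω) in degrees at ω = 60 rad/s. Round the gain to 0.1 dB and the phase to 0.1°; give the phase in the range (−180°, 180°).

At ω = 60 rad/s:
pole (1 + j60·0.04) = 1 + j2.4 → |·| ≈ 2.6, ∠ ≈ 67.38°
pole (1 + j60·0.025) = 1 + j1.5 → |·| ≈ 1.8028, ∠ ≈ 56.31°
|H| = 0.005 · 1 / (2.6 · 1.8028) ≈ 0.0010667
Gain = 20 log₁₀(0.0010667) ≈ -59.44 dB
∠H = (0°) − (67.38° + 56.31°) = -123.69°

-59.4 dB, -123.7°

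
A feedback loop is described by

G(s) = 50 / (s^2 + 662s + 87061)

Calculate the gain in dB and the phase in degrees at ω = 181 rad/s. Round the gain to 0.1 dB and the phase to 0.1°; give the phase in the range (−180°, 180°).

Substitute s = j181:
Numerator: 50 = 50 + j0
Denominator: (j181)^2 + 662(j181) + 87061 = 54300 + j119822
|N| = √(50² + 0²) ≈ 50, ∠N ≈ 0.00°
|D| = √(54300² + 119822²) ≈ 1.3155e+05, ∠D ≈ 65.62°
|G| = 50 / 1.3155e+05 ≈ 0.00038008
Gain = 20 log₁₀(0.00038008) ≈ -68.40 dB
∠G = 0.00° − 65.62° = -65.62°

-68.4 dB, -65.6°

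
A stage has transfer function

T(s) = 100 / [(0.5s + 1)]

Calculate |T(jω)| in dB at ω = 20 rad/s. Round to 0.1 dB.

At ω = 20 rad/s:
pole (1 + j20·0.5) = 1 + j10 → |·| ≈ 10.05, ∠ ≈ 84.29°
|T| = 100 · 1 / (10.05) ≈ 9.9502
Gain = 20 log₁₀(9.9502) ≈ 19.96 dB

20.0 dB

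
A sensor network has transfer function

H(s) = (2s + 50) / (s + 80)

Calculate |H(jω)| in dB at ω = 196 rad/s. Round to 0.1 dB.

5.4 dB

Substitute s = j196:
Numerator: 2(j196) + 50 = 50 + j392
Denominator: (j196) + 80 = 80 + j196
|N| = √(50² + 392²) ≈ 395.18, ∠N ≈ 82.73°
|D| = √(80² + 196²) ≈ 211.7, ∠D ≈ 67.80°
|H| = 395.18 / 211.7 ≈ 1.8667
Gain = 20 log₁₀(1.8667) ≈ 5.42 dB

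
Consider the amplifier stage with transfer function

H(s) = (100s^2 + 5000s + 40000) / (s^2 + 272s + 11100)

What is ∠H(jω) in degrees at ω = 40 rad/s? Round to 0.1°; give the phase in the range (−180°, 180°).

72.1°

Substitute s = j40:
Numerator: 100(j40)^2 + 5000(j40) + 40000 = -120000 + j200000
Denominator: (j40)^2 + 272(j40) + 11100 = 9500 + j10880
|N| = √(120000² + 200000²) ≈ 2.3324e+05, ∠N ≈ 120.96°
|D| = √(9500² + 10880²) ≈ 14444, ∠D ≈ 48.87°
∠H = 120.96° − 48.87° = 72.09°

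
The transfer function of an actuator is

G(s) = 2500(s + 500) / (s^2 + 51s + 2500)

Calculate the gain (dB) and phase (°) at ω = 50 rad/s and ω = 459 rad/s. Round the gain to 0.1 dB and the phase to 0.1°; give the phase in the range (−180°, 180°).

ω = 50: 53.9 dB, -84.3°; ω = 459: 18.2 dB, -131.0°

At s = jω = j50:
zero (s+500): 500 + j50 → |·| = √(500²+50²) = √252500 ≈ 502.49, ∠ = arctan(50/500) ≈ 5.71°
quadratic: (j50)² + 51·j50 + 2500 = 0 + j2550 → |·| ≈ 2550, ∠ ≈ 90.00°
|G| = 2500 · 502.49 / 2550 ≈ 492.64
Gain = 20 log₁₀(492.64) ≈ 53.85 dB
∠G = 5.71° − 90.00° = -84.29°

At s = jω = j459:
zero (s+500): 500 + j459 → |·| = √(500²+459²) = √460681 ≈ 678.73, ∠ = arctan(459/500) ≈ 42.55°
quadratic: (j459)² + 51·j459 + 2500 = -208181 + j23409 → |·| ≈ 2.0949e+05, ∠ ≈ 173.58°
|G| = 2500 · 678.73 / 2.0949e+05 ≈ 8.0998
Gain = 20 log₁₀(8.0998) ≈ 18.17 dB
∠G = 42.55° − 173.58° = -131.03°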